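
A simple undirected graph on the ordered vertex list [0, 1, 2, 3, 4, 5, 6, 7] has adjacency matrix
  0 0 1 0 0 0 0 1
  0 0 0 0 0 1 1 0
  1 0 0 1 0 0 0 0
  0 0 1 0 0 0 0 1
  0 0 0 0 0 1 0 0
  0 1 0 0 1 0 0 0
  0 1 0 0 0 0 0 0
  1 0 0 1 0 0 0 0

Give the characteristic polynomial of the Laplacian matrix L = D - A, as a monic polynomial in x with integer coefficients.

x^8 - 14x^7 + 78x^6 - 220x^5 + 328x^4 - 240x^3 + 64x^2

With the vertex order [0, 1, 2, 3, 4, 5, 6, 7], the degrees are [2, 2, 2, 2, 1, 2, 1, 2], giving D = diag(2, 2, 2, 2, 1, 2, 1, 2) and L = D - A. Computing det(xI - L) by cofactor expansion (or equivalently via sum-over-permutations) gives x^8 - 14x^7 + 78x^6 - 220x^5 + 328x^4 - 240x^3 + 64x^2. The constant term is 0 because L is singular (the all-ones vector lies in its kernel).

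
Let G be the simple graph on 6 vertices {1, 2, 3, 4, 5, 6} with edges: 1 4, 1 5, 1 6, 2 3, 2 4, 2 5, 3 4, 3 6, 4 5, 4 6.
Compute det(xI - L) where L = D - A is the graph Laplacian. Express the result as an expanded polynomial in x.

With the vertex order [1, 2, 3, 4, 5, 6], the degrees are [3, 3, 3, 5, 3, 3], giving D = diag(3, 3, 3, 5, 3, 3) and L = D - A. Computing det(xI - L) by cofactor expansion (or equivalently via sum-over-permutations) gives x^6 - 20x^5 + 155x^4 - 580x^3 + 1045x^2 - 726x. The constant term is 0 because L is singular (the all-ones vector lies in its kernel). The largest eigenvalue, 6, is at most the vertex count 6.

x^6 - 20x^5 + 155x^4 - 580x^3 + 1045x^2 - 726x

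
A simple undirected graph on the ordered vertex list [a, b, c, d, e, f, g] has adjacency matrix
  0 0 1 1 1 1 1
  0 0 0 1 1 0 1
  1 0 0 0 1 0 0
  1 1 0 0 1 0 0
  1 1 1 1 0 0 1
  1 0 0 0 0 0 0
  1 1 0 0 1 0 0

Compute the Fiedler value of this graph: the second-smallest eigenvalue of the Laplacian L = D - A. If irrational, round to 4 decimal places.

Each diagonal entry of L is the vertex degree and each off-diagonal entry is -1 where an edge is present, 0 otherwise; in the order [a, b, c, d, e, f, g] the diagonal is [5, 3, 2, 3, 5, 1, 3]. The smallest Laplacian eigenvalue is always 0. The next one, lambda_2 = 0.9399, measures how hard the graph is to disconnect: larger values mean better connectivity. The largest eigenvalue, 6.3115, is at most the vertex count 7.

0.9399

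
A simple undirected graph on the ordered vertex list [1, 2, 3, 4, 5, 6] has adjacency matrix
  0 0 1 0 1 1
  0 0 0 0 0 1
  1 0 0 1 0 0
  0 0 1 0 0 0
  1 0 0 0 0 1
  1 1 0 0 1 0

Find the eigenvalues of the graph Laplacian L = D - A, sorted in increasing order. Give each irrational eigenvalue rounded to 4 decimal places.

[0, 0.4131, 1.1369, 2.3595, 3.6977, 4.3928]

With the vertex order [1, 2, 3, 4, 5, 6], the degrees are [3, 1, 2, 1, 2, 3], giving D = diag(3, 1, 2, 1, 2, 3) and L = D - A. The multiplicity of 0 as a Laplacian eigenvalue equals the number of connected components. The single zero eigenvalue shows the graph is connected. There is one zero in the spectrum, matching the 1 component.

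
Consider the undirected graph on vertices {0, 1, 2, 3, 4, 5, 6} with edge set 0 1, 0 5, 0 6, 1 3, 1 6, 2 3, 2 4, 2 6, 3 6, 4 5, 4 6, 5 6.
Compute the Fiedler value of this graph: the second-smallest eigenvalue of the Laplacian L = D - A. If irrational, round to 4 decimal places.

Reading degrees in the order [0, 1, 2, 3, 4, 5, 6] gives [3, 3, 3, 3, 3, 3, 6]; set D = diag(3, 3, 3, 3, 3, 3, 6) and form L = D - A. Computing the eigenvalues of L and sorting gives [0, 2, 2, 4, 4, 5, 7]. The Fiedler value lambda_2 = 2 is strictly positive, so the graph is connected. There is one zero in the spectrum, matching the 1 component. The eigenvalues sum to 24, which equals trace(L) = 2|E|.

2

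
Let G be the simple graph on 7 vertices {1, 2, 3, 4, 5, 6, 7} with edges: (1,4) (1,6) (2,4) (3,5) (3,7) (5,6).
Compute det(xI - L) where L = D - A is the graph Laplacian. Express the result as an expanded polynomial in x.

x^7 - 12x^6 + 55x^5 - 120x^4 + 126x^3 - 56x^2 + 7x

Reading degrees in the order [1, 2, 3, 4, 5, 6, 7] gives [2, 1, 2, 2, 2, 2, 1]; set D = diag(2, 1, 2, 2, 2, 2, 1) and form L = D - A. Computing det(xI - L) by cofactor expansion (or equivalently via sum-over-permutations) gives x^7 - 12x^6 + 55x^5 - 120x^4 + 126x^3 - 56x^2 + 7x. Since p(0) = det(-L) = 0, x divides p(x). There is one zero in the spectrum, matching the 1 component. The largest eigenvalue, 3.8019, is at most the vertex count 7.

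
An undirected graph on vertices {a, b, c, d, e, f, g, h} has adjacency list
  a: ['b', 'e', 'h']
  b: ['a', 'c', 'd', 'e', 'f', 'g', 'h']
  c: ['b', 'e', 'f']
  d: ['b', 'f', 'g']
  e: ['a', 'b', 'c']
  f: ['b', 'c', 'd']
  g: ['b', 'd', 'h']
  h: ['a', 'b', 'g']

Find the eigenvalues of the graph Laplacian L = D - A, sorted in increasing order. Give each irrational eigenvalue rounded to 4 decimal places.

With the vertex order [a, b, c, d, e, f, g, h], the degrees are [3, 7, 3, 3, 3, 3, 3, 3], giving D = diag(3, 7, 3, 3, 3, 3, 3, 3) and L = D - A. L is symmetric positive semidefinite, so every eigenvalue is real and nonnegative. The eigenvalues sum to 28, which equals trace(L) = 2|E|.

[0, 1.7530, 1.7530, 3.4450, 3.4450, 4.8019, 4.8019, 8]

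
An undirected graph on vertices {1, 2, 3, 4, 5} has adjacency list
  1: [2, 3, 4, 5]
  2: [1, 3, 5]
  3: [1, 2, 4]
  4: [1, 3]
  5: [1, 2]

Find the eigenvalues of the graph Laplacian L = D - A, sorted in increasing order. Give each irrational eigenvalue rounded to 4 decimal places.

[0, 1.5858, 3, 4.4142, 5]

Reading degrees in the order [1, 2, 3, 4, 5] gives [4, 3, 3, 2, 2]; set D = diag(4, 3, 3, 2, 2) and form L = D - A. Diagonalising L (or applying a numerical eigensolver to the 5x5 matrix) gives the spectrum above. The single zero eigenvalue shows the graph is connected. There is one zero in the spectrum, matching the 1 component. The largest eigenvalue, 5, is at most the vertex count 5.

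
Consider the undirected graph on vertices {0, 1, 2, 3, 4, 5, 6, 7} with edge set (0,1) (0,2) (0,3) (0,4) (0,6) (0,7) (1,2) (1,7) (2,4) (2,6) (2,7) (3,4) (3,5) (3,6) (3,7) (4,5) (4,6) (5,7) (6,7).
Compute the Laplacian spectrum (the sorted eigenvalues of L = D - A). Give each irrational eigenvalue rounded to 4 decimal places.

[0, 2.3654, 3.5322, 5.2358, 5.6697, 6.5065, 7.0894, 7.6009]

Each diagonal entry of L is the vertex degree and each off-diagonal entry is -1 where an edge is present, 0 otherwise; in the order [0, 1, 2, 3, 4, 5, 6, 7] the diagonal is [6, 3, 5, 5, 5, 3, 5, 6]. The multiplicity of 0 as a Laplacian eigenvalue equals the number of connected components. The eigenvalues sum to 38, which equals trace(L) = 2|E|. The largest eigenvalue, 7.6009, is at most the vertex count 8.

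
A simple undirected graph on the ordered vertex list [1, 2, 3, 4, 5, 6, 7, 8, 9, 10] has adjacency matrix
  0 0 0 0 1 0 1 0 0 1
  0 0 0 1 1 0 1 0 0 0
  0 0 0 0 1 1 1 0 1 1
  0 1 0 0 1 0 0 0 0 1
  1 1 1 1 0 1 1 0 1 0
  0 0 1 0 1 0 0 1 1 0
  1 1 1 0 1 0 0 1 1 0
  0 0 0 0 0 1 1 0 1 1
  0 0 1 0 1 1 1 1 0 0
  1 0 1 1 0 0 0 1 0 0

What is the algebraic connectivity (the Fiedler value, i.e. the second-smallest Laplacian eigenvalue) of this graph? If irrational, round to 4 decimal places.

With the vertex order [1, 2, 3, 4, 5, 6, 7, 8, 9, 10], the degrees are [3, 3, 5, 3, 7, 4, 6, 4, 5, 4], giving D = diag(3, 3, 5, 3, 7, 4, 6, 4, 5, 4) and L = D - A. The sorted Laplacian eigenvalues are [0, 1.9227, 2.5852, 3.1895, 4.1083, 4.7230, 5.1181, 6.5031, 7.6390, 8.2112]; the algebraic connectivity is the second entry, 1.9227. By the matrix-tree theorem the graph has (1/10) * product of the nonzero eigenvalues = 64220 spanning trees. There is one zero in the spectrum, matching the 1 component.

1.9227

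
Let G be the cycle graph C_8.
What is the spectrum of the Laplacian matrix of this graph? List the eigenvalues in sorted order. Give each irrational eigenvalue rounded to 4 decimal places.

[0, 0.5858, 0.5858, 2, 2, 3.4142, 3.4142, 4]

The graph has 8 vertices and degree multiset [2, 2, 2, 2, 2, 2, 2, 2]; D is the diagonal matrix of degrees and L = D - A. Since every row of L sums to 0, the all-ones vector is in the kernel and 0 is an eigenvalue. The single zero eigenvalue shows the graph is connected. By the matrix-tree theorem the graph has (1/8) * product of the nonzero eigenvalues = 8 spanning trees.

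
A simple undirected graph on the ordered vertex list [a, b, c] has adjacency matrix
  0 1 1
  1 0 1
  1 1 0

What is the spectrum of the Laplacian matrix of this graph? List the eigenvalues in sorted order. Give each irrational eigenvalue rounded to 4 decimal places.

Reading degrees in the order [a, b, c] gives [2, 2, 2]; set D = diag(2, 2, 2) and form L = D - A. The multiplicity of 0 as a Laplacian eigenvalue equals the number of connected components. The largest eigenvalue, 3, is at most the vertex count 3.

[0, 3, 3]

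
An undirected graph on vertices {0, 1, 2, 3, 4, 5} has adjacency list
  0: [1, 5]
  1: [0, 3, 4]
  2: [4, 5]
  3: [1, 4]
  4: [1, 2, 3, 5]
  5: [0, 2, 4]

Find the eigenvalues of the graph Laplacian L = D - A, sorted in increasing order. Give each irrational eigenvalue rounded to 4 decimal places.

Reading degrees in the order [0, 1, 2, 3, 4, 5] gives [2, 3, 2, 2, 4, 3]; set D = diag(2, 3, 2, 2, 4, 3) and form L = D - A. Since every row of L sums to 0, the all-ones vector is in the kernel and 0 is an eigenvalue.

[0, 1.3820, 1.6972, 3.6180, 4, 5.3028]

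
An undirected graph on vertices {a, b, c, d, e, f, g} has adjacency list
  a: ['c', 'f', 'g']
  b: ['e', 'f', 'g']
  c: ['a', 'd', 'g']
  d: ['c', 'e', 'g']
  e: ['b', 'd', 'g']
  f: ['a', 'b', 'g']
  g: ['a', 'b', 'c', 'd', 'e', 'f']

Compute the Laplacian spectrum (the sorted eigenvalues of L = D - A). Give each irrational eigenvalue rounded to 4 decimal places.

With the vertex order [a, b, c, d, e, f, g], the degrees are [3, 3, 3, 3, 3, 3, 6], giving D = diag(3, 3, 3, 3, 3, 3, 6) and L = D - A. Since every row of L sums to 0, the all-ones vector is in the kernel and 0 is an eigenvalue. The single zero eigenvalue shows the graph is connected.

[0, 2, 2, 4, 4, 5, 7]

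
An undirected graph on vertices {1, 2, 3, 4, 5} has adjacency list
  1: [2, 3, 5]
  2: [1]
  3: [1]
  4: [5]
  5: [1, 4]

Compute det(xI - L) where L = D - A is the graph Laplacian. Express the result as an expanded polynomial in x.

With the vertex order [1, 2, 3, 4, 5], the degrees are [3, 1, 1, 1, 2], giving D = diag(3, 1, 1, 1, 2) and L = D - A. Computing det(xI - L) by cofactor expansion (or equivalently via sum-over-permutations) gives x^5 - 8x^4 + 20x^3 - 18x^2 + 5x. The coefficient of x^4 equals -trace(L) = -8, matching the sum of degrees. The largest eigenvalue, 4.1701, is at most the vertex count 5.

x^5 - 8x^4 + 20x^3 - 18x^2 + 5x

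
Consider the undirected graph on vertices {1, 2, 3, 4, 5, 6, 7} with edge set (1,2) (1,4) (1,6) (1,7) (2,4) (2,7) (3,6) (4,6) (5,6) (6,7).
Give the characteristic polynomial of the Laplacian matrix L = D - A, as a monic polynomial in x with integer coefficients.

Each diagonal entry of L is the vertex degree and each off-diagonal entry is -1 where an edge is present, 0 otherwise; in the order [1, 2, 3, 4, 5, 6, 7] the diagonal is [4, 3, 1, 3, 1, 5, 3]. L has integer entries, so p(x) = det(xI - L) has integer coefficients. Expanding the determinant yields x^7 - 20x^6 + 155x^5 - 586x^4 + 1113x^3 - 978x^2 + 315x. The constant term is 0 because L is singular (the all-ones vector lies in its kernel). There is one zero in the spectrum, matching the 1 component.

x^7 - 20x^6 + 155x^5 - 586x^4 + 1113x^3 - 978x^2 + 315x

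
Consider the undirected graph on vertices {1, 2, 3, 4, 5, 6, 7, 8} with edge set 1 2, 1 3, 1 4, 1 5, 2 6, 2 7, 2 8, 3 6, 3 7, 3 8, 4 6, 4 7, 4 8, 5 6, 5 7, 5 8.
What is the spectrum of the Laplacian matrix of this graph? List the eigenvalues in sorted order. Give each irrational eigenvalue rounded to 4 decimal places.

[0, 4, 4, 4, 4, 4, 4, 8]

With the vertex order [1, 2, 3, 4, 5, 6, 7, 8], the degrees are [4, 4, 4, 4, 4, 4, 4, 4], giving D = diag(4, 4, 4, 4, 4, 4, 4, 4) and L = D - A. Since every row of L sums to 0, the all-ones vector is in the kernel and 0 is an eigenvalue. The single zero eigenvalue shows the graph is connected.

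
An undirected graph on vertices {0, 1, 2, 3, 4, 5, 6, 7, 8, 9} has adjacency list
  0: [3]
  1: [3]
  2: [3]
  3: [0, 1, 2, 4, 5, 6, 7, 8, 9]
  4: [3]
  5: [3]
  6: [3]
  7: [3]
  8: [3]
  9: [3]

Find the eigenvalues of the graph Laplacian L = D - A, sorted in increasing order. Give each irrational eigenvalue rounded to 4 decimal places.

[0, 1, 1, 1, 1, 1, 1, 1, 1, 10]

Reading degrees in the order [0, 1, 2, 3, 4, 5, 6, 7, 8, 9] gives [1, 1, 1, 9, 1, 1, 1, 1, 1, 1]; set D = diag(1, 1, 1, 9, 1, 1, 1, 1, 1, 1) and form L = D - A. Since every row of L sums to 0, the all-ones vector is in the kernel and 0 is an eigenvalue. The single zero eigenvalue shows the graph is connected. The largest eigenvalue, 10, is at most the vertex count 10. There is one zero in the spectrum, matching the 1 component.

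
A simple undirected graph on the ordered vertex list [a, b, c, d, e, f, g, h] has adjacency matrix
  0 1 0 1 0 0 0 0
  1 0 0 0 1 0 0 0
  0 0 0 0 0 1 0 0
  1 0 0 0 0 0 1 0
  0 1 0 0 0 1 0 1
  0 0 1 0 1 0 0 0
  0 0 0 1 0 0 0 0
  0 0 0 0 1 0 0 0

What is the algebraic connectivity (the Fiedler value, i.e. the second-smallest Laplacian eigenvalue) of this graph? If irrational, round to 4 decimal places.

0.1864

With the vertex order [a, b, c, d, e, f, g, h], the degrees are [2, 2, 1, 2, 3, 2, 1, 1], giving D = diag(2, 2, 1, 2, 3, 2, 1, 1) and L = D - A. The smallest Laplacian eigenvalue is always 0. The next one, lambda_2 = 0.1864, measures how hard the graph is to disconnect: larger values mean better connectivity. The eigenvalues sum to 14, which equals trace(L) = 2|E|. By the matrix-tree theorem the graph has (1/8) * product of the nonzero eigenvalues = 1 spanning tree.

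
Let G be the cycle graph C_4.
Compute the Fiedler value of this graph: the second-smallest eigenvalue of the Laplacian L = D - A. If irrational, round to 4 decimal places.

2

The graph has 4 vertices and degree multiset [2, 2, 2, 2]; D is the diagonal matrix of degrees and L = D - A. The sorted Laplacian eigenvalues are [0, 2, 2, 4]; the algebraic connectivity is the second entry, 2. The largest eigenvalue, 4, is at most the vertex count 4. By the matrix-tree theorem the graph has (1/4) * product of the nonzero eigenvalues = 4 spanning trees.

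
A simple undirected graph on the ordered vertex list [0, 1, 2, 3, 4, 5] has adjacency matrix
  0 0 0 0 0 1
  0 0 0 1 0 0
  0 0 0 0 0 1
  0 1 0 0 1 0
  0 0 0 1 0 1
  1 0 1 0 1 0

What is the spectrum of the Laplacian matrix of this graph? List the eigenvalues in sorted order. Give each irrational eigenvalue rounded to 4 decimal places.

[0, 0.3249, 1, 1.4608, 3, 4.2143]

Each diagonal entry of L is the vertex degree and each off-diagonal entry is -1 where an edge is present, 0 otherwise; in the order [0, 1, 2, 3, 4, 5] the diagonal is [1, 1, 1, 2, 2, 3]. The multiplicity of 0 as a Laplacian eigenvalue equals the number of connected components. The single zero eigenvalue shows the graph is connected. The eigenvalues sum to 10, which equals trace(L) = 2|E|. By the matrix-tree theorem the graph has (1/6) * product of the nonzero eigenvalues = 1 spanning tree.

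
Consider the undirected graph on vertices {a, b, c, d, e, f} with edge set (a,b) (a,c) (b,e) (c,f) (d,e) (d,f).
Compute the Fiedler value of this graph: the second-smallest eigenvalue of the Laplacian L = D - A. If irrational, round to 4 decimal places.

Each diagonal entry of L is the vertex degree and each off-diagonal entry is -1 where an edge is present, 0 otherwise; in the order [a, b, c, d, e, f] the diagonal is [2, 2, 2, 2, 2, 2]. The smallest Laplacian eigenvalue is always 0. The next one, lambda_2 = 1, measures how hard the graph is to disconnect: larger values mean better connectivity. There is one zero in the spectrum, matching the 1 component.

1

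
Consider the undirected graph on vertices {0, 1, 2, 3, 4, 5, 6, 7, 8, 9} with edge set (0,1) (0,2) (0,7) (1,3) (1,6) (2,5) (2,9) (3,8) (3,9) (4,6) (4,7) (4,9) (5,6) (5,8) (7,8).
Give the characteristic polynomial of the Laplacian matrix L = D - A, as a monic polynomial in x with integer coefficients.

x^10 - 30x^9 + 390x^8 - 2880x^7 + 13305x^6 - 39882x^5 + 77640x^4 - 94800x^3 + 66000x^2 - 20000x

With the vertex order [0, 1, 2, 3, 4, 5, 6, 7, 8, 9], the degrees are [3, 3, 3, 3, 3, 3, 3, 3, 3, 3], giving D = diag(3, 3, 3, 3, 3, 3, 3, 3, 3, 3) and L = D - A. L has integer entries, so p(x) = det(xI - L) has integer coefficients. Expanding the determinant yields x^10 - 30x^9 + 390x^8 - 2880x^7 + 13305x^6 - 39882x^5 + 77640x^4 - 94800x^3 + 66000x^2 - 20000x. The coefficient of x^9 equals -trace(L) = -30, matching the sum of degrees. The eigenvalues sum to 30, which equals trace(L) = 2|E|.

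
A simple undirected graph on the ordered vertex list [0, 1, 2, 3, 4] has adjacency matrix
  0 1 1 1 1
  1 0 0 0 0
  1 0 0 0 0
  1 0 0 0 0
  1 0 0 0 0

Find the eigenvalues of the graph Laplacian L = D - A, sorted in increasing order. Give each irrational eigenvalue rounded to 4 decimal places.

Each diagonal entry of L is the vertex degree and each off-diagonal entry is -1 where an edge is present, 0 otherwise; in the order [0, 1, 2, 3, 4] the diagonal is [4, 1, 1, 1, 1]. The multiplicity of 0 as a Laplacian eigenvalue equals the number of connected components. By the matrix-tree theorem the graph has (1/5) * product of the nonzero eigenvalues = 1 spanning tree.

[0, 1, 1, 1, 5]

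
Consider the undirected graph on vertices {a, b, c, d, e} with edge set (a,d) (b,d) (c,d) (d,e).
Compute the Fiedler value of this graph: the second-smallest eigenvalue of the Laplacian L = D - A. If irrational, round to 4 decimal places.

1

Reading degrees in the order [a, b, c, d, e] gives [1, 1, 1, 4, 1]; set D = diag(1, 1, 1, 4, 1) and form L = D - A. The smallest Laplacian eigenvalue is always 0. The next one, lambda_2 = 1, measures how hard the graph is to disconnect: larger values mean better connectivity. The eigenvalues sum to 8, which equals trace(L) = 2|E|.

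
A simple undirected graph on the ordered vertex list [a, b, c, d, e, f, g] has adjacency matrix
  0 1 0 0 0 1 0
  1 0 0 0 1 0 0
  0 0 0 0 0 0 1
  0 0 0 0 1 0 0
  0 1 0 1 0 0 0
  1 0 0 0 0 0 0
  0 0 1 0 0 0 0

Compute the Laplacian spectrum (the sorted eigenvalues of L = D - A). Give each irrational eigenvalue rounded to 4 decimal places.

[0, 0, 0.3820, 1.3820, 2, 2.6180, 3.6180]

Each diagonal entry of L is the vertex degree and each off-diagonal entry is -1 where an edge is present, 0 otherwise; in the order [a, b, c, d, e, f, g] the diagonal is [2, 2, 1, 1, 2, 1, 1]. L is symmetric positive semidefinite, so every eigenvalue is real and nonnegative. The 2 zero eigenvalues correspond to the 2 connected components. The eigenvalues sum to 10, which equals trace(L) = 2|E|.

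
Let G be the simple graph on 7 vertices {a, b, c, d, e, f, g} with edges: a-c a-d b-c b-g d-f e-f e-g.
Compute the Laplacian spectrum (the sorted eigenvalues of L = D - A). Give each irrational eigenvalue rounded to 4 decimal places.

With the vertex order [a, b, c, d, e, f, g], the degrees are [2, 2, 2, 2, 2, 2, 2], giving D = diag(2, 2, 2, 2, 2, 2, 2) and L = D - A. Diagonalising L (or applying a numerical eigensolver to the 7x7 matrix) gives the spectrum above. There is one zero in the spectrum, matching the 1 component.

[0, 0.7530, 0.7530, 2.4450, 2.4450, 3.8019, 3.8019]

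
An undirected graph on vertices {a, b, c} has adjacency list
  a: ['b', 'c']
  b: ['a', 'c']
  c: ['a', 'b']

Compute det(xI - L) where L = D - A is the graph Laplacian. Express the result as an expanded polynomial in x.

x^3 - 6x^2 + 9x

Reading degrees in the order [a, b, c] gives [2, 2, 2]; set D = diag(2, 2, 2) and form L = D - A. Computing det(xI - L) by cofactor expansion (or equivalently via sum-over-permutations) gives x^3 - 6x^2 + 9x. The constant term is 0 because L is singular (the all-ones vector lies in its kernel). By the matrix-tree theorem the graph has (1/3) * product of the nonzero eigenvalues = 3 spanning trees.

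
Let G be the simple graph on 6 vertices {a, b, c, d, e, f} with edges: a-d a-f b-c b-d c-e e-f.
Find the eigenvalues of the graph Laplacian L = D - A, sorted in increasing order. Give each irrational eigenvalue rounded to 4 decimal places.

[0, 1, 1, 3, 3, 4]

Each diagonal entry of L is the vertex degree and each off-diagonal entry is -1 where an edge is present, 0 otherwise; in the order [a, b, c, d, e, f] the diagonal is [2, 2, 2, 2, 2, 2]. Diagonalising L (or applying a numerical eigensolver to the 6x6 matrix) gives the spectrum above. The largest eigenvalue, 4, is at most the vertex count 6. By the matrix-tree theorem the graph has (1/6) * product of the nonzero eigenvalues = 6 spanning trees.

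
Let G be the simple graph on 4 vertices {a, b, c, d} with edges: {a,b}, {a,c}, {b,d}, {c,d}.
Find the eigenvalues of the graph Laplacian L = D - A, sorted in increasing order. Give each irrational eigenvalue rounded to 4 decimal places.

[0, 2, 2, 4]

With the vertex order [a, b, c, d], the degrees are [2, 2, 2, 2], giving D = diag(2, 2, 2, 2) and L = D - A. The multiplicity of 0 as a Laplacian eigenvalue equals the number of connected components. The single zero eigenvalue shows the graph is connected. By the matrix-tree theorem the graph has (1/4) * product of the nonzero eigenvalues = 4 spanning trees.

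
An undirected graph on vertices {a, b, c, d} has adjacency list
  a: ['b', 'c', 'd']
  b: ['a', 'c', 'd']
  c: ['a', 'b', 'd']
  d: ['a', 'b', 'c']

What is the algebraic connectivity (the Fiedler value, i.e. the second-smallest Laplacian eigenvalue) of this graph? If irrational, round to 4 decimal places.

4

Each diagonal entry of L is the vertex degree and each off-diagonal entry is -1 where an edge is present, 0 otherwise; in the order [a, b, c, d] the diagonal is [3, 3, 3, 3]. The smallest Laplacian eigenvalue is always 0. The next one, lambda_2 = 4, measures how hard the graph is to disconnect: larger values mean better connectivity. The eigenvalues sum to 12, which equals trace(L) = 2|E|.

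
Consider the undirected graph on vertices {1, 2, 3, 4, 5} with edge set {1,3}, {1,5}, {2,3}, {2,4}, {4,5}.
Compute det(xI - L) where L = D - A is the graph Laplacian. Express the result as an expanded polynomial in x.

x^5 - 10x^4 + 35x^3 - 50x^2 + 25x

Reading degrees in the order [1, 2, 3, 4, 5] gives [2, 2, 2, 2, 2]; set D = diag(2, 2, 2, 2, 2) and form L = D - A. L has integer entries, so p(x) = det(xI - L) has integer coefficients. Expanding the determinant yields x^5 - 10x^4 + 35x^3 - 50x^2 + 25x. The coefficient of x^4 equals -trace(L) = -10, matching the sum of degrees. There is one zero in the spectrum, matching the 1 component. The eigenvalues sum to 10, which equals trace(L) = 2|E|.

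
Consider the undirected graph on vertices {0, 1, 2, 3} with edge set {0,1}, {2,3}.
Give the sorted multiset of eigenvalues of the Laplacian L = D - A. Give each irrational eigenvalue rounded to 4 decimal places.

With the vertex order [0, 1, 2, 3], the degrees are [1, 1, 1, 1], giving D = diag(1, 1, 1, 1) and L = D - A. The multiplicity of 0 as a Laplacian eigenvalue equals the number of connected components. The 2 zero eigenvalues correspond to the 2 connected components.

[0, 0, 2, 2]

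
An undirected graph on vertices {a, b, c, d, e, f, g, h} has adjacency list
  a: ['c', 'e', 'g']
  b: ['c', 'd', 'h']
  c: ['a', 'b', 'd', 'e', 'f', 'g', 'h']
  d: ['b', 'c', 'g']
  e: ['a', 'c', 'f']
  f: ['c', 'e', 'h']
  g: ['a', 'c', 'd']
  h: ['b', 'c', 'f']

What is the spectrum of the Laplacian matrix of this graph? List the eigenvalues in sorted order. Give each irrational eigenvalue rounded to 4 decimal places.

[0, 1.7530, 1.7530, 3.4450, 3.4450, 4.8019, 4.8019, 8]

Reading degrees in the order [a, b, c, d, e, f, g, h] gives [3, 3, 7, 3, 3, 3, 3, 3]; set D = diag(3, 3, 7, 3, 3, 3, 3, 3) and form L = D - A. The multiplicity of 0 as a Laplacian eigenvalue equals the number of connected components. The largest eigenvalue, 8, is at most the vertex count 8. The eigenvalues sum to 28, which equals trace(L) = 2|E|.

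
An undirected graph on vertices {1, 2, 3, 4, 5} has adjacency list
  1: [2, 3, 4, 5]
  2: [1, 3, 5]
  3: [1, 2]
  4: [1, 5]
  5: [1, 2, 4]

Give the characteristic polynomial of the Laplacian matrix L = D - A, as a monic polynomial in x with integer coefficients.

Each diagonal entry of L is the vertex degree and each off-diagonal entry is -1 where an edge is present, 0 otherwise; in the order [1, 2, 3, 4, 5] the diagonal is [4, 3, 2, 2, 3]. Computing det(xI - L) by cofactor expansion (or equivalently via sum-over-permutations) gives x^5 - 14x^4 + 70x^3 - 146x^2 + 105x. The constant term is 0 because L is singular (the all-ones vector lies in its kernel). The largest eigenvalue, 5, is at most the vertex count 5. By the matrix-tree theorem the graph has (1/5) * product of the nonzero eigenvalues = 21 spanning trees.

x^5 - 14x^4 + 70x^3 - 146x^2 + 105x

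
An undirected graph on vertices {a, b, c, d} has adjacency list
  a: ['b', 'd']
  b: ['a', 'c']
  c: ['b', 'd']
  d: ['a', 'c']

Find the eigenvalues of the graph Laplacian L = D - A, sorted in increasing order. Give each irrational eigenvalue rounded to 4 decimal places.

[0, 2, 2, 4]

Reading degrees in the order [a, b, c, d] gives [2, 2, 2, 2]; set D = diag(2, 2, 2, 2) and form L = D - A. L is symmetric positive semidefinite, so every eigenvalue is real and nonnegative. The single zero eigenvalue shows the graph is connected.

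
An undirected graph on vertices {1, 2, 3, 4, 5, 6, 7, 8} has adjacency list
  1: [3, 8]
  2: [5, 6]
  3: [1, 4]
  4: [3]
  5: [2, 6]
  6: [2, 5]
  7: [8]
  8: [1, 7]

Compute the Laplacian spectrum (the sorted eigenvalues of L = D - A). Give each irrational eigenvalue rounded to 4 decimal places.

[0, 0, 0.3820, 1.3820, 2.6180, 3, 3, 3.6180]

Reading degrees in the order [1, 2, 3, 4, 5, 6, 7, 8] gives [2, 2, 2, 1, 2, 2, 1, 2]; set D = diag(2, 2, 2, 1, 2, 2, 1, 2) and form L = D - A. Since every row of L sums to 0, the all-ones vector is in the kernel and 0 is an eigenvalue. The 2 zero eigenvalues correspond to the 2 connected components.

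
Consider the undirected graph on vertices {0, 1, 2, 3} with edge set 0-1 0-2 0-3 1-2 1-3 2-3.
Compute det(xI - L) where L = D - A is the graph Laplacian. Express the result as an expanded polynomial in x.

With the vertex order [0, 1, 2, 3], the degrees are [3, 3, 3, 3], giving D = diag(3, 3, 3, 3) and L = D - A. Computing det(xI - L) by cofactor expansion (or equivalently via sum-over-permutations) gives x^4 - 12x^3 + 48x^2 - 64x. The constant term is 0 because L is singular (the all-ones vector lies in its kernel).

x^4 - 12x^3 + 48x^2 - 64x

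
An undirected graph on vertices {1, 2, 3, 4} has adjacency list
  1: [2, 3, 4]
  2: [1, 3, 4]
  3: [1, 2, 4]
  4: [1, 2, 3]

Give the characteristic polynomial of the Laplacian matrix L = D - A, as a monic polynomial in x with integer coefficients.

x^4 - 12x^3 + 48x^2 - 64x

With the vertex order [1, 2, 3, 4], the degrees are [3, 3, 3, 3], giving D = diag(3, 3, 3, 3) and L = D - A. L has integer entries, so p(x) = det(xI - L) has integer coefficients. Expanding the determinant yields x^4 - 12x^3 + 48x^2 - 64x. Since p(0) = det(-L) = 0, x divides p(x). The eigenvalues sum to 12, which equals trace(L) = 2|E|. By the matrix-tree theorem the graph has (1/4) * product of the nonzero eigenvalues = 16 spanning trees.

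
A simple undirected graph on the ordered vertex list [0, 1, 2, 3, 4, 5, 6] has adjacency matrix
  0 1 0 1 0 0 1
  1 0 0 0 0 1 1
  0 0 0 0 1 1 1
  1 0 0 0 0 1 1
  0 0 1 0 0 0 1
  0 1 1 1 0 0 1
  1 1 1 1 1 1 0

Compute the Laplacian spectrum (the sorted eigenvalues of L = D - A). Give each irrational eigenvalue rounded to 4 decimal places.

Reading degrees in the order [0, 1, 2, 3, 4, 5, 6] gives [3, 3, 3, 3, 2, 4, 6]; set D = diag(3, 3, 3, 3, 2, 4, 6) and form L = D - A. Diagonalising L (or applying a numerical eigensolver to the 7x7 matrix) gives the spectrum above. The single zero eigenvalue shows the graph is connected. By the matrix-tree theorem the graph has (1/7) * product of the nonzero eigenvalues = 288 spanning trees.

[0, 1.4384, 3, 3, 4, 5.5616, 7]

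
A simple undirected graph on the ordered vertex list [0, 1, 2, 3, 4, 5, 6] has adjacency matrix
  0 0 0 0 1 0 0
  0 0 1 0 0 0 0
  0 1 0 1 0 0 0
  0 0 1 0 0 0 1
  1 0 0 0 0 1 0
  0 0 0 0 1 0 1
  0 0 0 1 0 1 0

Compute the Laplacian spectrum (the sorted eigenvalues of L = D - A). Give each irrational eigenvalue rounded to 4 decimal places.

[0, 0.1981, 0.7530, 1.5550, 2.4450, 3.2470, 3.8019]

Reading degrees in the order [0, 1, 2, 3, 4, 5, 6] gives [1, 1, 2, 2, 2, 2, 2]; set D = diag(1, 1, 2, 2, 2, 2, 2) and form L = D - A. Since every row of L sums to 0, the all-ones vector is in the kernel and 0 is an eigenvalue. The single zero eigenvalue shows the graph is connected. There is one zero in the spectrum, matching the 1 component.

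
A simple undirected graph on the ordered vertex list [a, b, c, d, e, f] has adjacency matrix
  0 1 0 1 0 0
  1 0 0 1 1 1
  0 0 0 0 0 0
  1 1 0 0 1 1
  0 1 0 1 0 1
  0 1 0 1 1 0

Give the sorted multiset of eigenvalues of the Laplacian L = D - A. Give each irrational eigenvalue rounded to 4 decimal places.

Each diagonal entry of L is the vertex degree and each off-diagonal entry is -1 where an edge is present, 0 otherwise; in the order [a, b, c, d, e, f] the diagonal is [2, 4, 0, 4, 3, 3]. Diagonalising L (or applying a numerical eigensolver to the 6x6 matrix) gives the spectrum above. The 2 zero eigenvalues correspond to the 2 connected components. The largest eigenvalue, 5, is at most the vertex count 6.

[0, 0, 2, 4, 5, 5]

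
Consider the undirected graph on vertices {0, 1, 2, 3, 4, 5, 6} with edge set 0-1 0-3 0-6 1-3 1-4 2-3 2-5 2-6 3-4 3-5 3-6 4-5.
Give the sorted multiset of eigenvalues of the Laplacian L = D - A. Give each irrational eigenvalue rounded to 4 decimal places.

[0, 2, 2, 4, 4, 5, 7]

With the vertex order [0, 1, 2, 3, 4, 5, 6], the degrees are [3, 3, 3, 6, 3, 3, 3], giving D = diag(3, 3, 3, 6, 3, 3, 3) and L = D - A. L is symmetric positive semidefinite, so every eigenvalue is real and nonnegative. The largest eigenvalue, 7, is at most the vertex count 7. The eigenvalues sum to 24, which equals trace(L) = 2|E|.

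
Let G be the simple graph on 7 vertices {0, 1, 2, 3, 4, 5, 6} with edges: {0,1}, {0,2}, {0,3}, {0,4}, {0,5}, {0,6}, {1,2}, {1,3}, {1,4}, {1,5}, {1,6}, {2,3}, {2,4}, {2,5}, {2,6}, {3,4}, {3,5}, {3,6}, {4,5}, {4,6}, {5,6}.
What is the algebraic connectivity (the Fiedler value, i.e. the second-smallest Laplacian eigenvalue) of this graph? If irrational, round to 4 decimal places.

Each diagonal entry of L is the vertex degree and each off-diagonal entry is -1 where an edge is present, 0 otherwise; in the order [0, 1, 2, 3, 4, 5, 6] the diagonal is [6, 6, 6, 6, 6, 6, 6]. The sorted Laplacian eigenvalues are [0, 7, 7, 7, 7, 7, 7]; the algebraic connectivity is the second entry, 7.

7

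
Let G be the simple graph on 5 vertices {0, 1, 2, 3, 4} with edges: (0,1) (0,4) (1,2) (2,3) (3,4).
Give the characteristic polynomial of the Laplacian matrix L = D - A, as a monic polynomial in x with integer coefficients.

With the vertex order [0, 1, 2, 3, 4], the degrees are [2, 2, 2, 2, 2], giving D = diag(2, 2, 2, 2, 2) and L = D - A. L has integer entries, so p(x) = det(xI - L) has integer coefficients. Expanding the determinant yields x^5 - 10x^4 + 35x^3 - 50x^2 + 25x. The coefficient of x^4 equals -trace(L) = -10, matching the sum of degrees. The eigenvalues sum to 10, which equals trace(L) = 2|E|. The largest eigenvalue, 3.6180, is at most the vertex count 5.

x^5 - 10x^4 + 35x^3 - 50x^2 + 25x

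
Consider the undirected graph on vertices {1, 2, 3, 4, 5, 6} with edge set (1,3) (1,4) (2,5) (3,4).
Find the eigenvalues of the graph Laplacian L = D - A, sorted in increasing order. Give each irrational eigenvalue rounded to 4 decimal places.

With the vertex order [1, 2, 3, 4, 5, 6], the degrees are [2, 1, 2, 2, 1, 0], giving D = diag(2, 1, 2, 2, 1, 0) and L = D - A. Diagonalising L (or applying a numerical eigensolver to the 6x6 matrix) gives the spectrum above. The 3 zero eigenvalues correspond to the 3 connected components.

[0, 0, 0, 2, 3, 3]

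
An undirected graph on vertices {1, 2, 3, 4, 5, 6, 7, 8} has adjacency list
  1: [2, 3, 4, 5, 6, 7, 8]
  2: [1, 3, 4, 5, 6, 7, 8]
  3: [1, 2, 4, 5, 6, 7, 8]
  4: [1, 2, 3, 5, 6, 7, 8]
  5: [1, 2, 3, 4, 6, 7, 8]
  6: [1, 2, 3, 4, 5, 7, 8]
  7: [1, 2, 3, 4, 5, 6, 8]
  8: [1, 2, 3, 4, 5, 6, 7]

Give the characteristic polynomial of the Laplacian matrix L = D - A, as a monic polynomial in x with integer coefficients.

x^8 - 56x^7 + 1344x^6 - 17920x^5 + 143360x^4 - 688128x^3 + 1835008x^2 - 2097152x

Reading degrees in the order [1, 2, 3, 4, 5, 6, 7, 8] gives [7, 7, 7, 7, 7, 7, 7, 7]; set D = diag(7, 7, 7, 7, 7, 7, 7, 7) and form L = D - A. The eigenvalues of L are [0, 8, 8, 8, 8, 8, 8, 8]; the characteristic polynomial is the product of (x - lambda_i), which multiplies out to x^8 - 56x^7 + 1344x^6 - 17920x^5 + 143360x^4 - 688128x^3 + 1835008x^2 - 2097152x. The constant term is 0 because L is singular (the all-ones vector lies in its kernel). By the matrix-tree theorem the graph has (1/8) * product of the nonzero eigenvalues = 262144 spanning trees. The largest eigenvalue, 8, is at most the vertex count 8.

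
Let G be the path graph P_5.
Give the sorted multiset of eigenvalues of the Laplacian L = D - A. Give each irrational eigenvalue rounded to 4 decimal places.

The graph has 5 vertices and degree multiset [2, 2, 2, 1, 1]; D is the diagonal matrix of degrees and L = D - A. Since every row of L sums to 0, the all-ones vector is in the kernel and 0 is an eigenvalue. The largest eigenvalue, 3.6180, is at most the vertex count 5. By the matrix-tree theorem the graph has (1/5) * product of the nonzero eigenvalues = 1 spanning tree.

[0, 0.3820, 1.3820, 2.6180, 3.6180]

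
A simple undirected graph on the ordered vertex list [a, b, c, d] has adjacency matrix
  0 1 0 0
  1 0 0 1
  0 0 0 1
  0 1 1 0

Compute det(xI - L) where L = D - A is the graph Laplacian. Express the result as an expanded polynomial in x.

x^4 - 6x^3 + 10x^2 - 4x

Reading degrees in the order [a, b, c, d] gives [1, 2, 1, 2]; set D = diag(1, 2, 1, 2) and form L = D - A. Computing det(xI - L) by cofactor expansion (or equivalently via sum-over-permutations) gives x^4 - 6x^3 + 10x^2 - 4x. The constant term is 0 because L is singular (the all-ones vector lies in its kernel). By the matrix-tree theorem the graph has (1/4) * product of the nonzero eigenvalues = 1 spanning tree.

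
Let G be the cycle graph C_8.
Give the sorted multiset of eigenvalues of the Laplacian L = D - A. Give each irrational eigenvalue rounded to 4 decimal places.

The graph has 8 vertices and degree multiset [2, 2, 2, 2, 2, 2, 2, 2]; D is the diagonal matrix of degrees and L = D - A. L is symmetric positive semidefinite, so every eigenvalue is real and nonnegative. The largest eigenvalue, 4, is at most the vertex count 8.

[0, 0.5858, 0.5858, 2, 2, 3.4142, 3.4142, 4]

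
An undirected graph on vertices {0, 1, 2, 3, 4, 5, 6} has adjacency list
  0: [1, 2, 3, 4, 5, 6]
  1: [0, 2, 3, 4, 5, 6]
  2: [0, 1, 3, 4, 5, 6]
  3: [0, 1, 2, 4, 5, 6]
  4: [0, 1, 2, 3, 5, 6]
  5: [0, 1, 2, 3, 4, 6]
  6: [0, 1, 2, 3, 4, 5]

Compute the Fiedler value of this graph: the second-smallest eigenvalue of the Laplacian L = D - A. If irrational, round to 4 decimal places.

7

Reading degrees in the order [0, 1, 2, 3, 4, 5, 6] gives [6, 6, 6, 6, 6, 6, 6]; set D = diag(6, 6, 6, 6, 6, 6, 6) and form L = D - A. The smallest Laplacian eigenvalue is always 0. The next one, lambda_2 = 7, measures how hard the graph is to disconnect: larger values mean better connectivity.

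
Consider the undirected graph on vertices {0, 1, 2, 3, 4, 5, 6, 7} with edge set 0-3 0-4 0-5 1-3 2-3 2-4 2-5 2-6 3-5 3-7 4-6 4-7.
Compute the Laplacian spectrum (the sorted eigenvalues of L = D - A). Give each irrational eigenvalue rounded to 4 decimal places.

Reading degrees in the order [0, 1, 2, 3, 4, 5, 6, 7] gives [3, 1, 4, 5, 4, 3, 2, 2]; set D = diag(3, 1, 4, 5, 4, 3, 2, 2) and form L = D - A. Diagonalising L (or applying a numerical eigensolver to the 8x8 matrix) gives the spectrum above. The eigenvalues sum to 24, which equals trace(L) = 2|E|.

[0, 0.8730, 1.7162, 1.8711, 3.3823, 4.4243, 5.1793, 6.5538]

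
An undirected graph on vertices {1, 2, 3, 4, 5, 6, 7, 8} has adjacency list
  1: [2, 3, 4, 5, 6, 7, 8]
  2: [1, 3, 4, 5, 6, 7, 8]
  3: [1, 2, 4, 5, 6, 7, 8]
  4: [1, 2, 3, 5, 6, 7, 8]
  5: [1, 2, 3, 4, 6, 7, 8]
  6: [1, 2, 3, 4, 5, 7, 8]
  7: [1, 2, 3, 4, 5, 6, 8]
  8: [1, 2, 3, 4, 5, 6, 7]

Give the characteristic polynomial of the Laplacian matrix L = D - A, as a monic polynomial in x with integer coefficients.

Reading degrees in the order [1, 2, 3, 4, 5, 6, 7, 8] gives [7, 7, 7, 7, 7, 7, 7, 7]; set D = diag(7, 7, 7, 7, 7, 7, 7, 7) and form L = D - A. The eigenvalues of L are [0, 8, 8, 8, 8, 8, 8, 8]; the characteristic polynomial is the product of (x - lambda_i), which multiplies out to x^8 - 56x^7 + 1344x^6 - 17920x^5 + 143360x^4 - 688128x^3 + 1835008x^2 - 2097152x. The constant term is 0 because L is singular (the all-ones vector lies in its kernel). The largest eigenvalue, 8, is at most the vertex count 8.

x^8 - 56x^7 + 1344x^6 - 17920x^5 + 143360x^4 - 688128x^3 + 1835008x^2 - 2097152x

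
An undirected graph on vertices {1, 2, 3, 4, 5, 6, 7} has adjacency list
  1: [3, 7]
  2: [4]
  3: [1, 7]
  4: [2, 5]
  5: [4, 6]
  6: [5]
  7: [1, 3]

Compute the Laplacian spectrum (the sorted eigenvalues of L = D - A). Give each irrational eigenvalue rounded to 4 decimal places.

Each diagonal entry of L is the vertex degree and each off-diagonal entry is -1 where an edge is present, 0 otherwise; in the order [1, 2, 3, 4, 5, 6, 7] the diagonal is [2, 1, 2, 2, 2, 1, 2]. Diagonalising L (or applying a numerical eigensolver to the 7x7 matrix) gives the spectrum above. The 2 zero eigenvalues correspond to the 2 connected components. There are 2 zeros in the spectrum, matching the 2 components. The eigenvalues sum to 12, which equals trace(L) = 2|E|.

[0, 0, 0.5858, 2, 3, 3, 3.4142]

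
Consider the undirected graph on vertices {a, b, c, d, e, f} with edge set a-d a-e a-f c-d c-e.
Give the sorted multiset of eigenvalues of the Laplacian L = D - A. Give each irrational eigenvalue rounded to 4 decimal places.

Each diagonal entry of L is the vertex degree and each off-diagonal entry is -1 where an edge is present, 0 otherwise; in the order [a, b, c, d, e, f] the diagonal is [3, 0, 2, 2, 2, 1]. L is symmetric positive semidefinite, so every eigenvalue is real and nonnegative. The 2 zero eigenvalues correspond to the 2 connected components. There are 2 zeros in the spectrum, matching the 2 components.

[0, 0, 0.8299, 2, 2.6889, 4.4812]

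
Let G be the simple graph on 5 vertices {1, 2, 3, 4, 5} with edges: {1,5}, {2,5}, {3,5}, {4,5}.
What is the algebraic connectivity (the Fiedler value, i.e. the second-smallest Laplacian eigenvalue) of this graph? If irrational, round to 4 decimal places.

1

Reading degrees in the order [1, 2, 3, 4, 5] gives [1, 1, 1, 1, 4]; set D = diag(1, 1, 1, 1, 4) and form L = D - A. The smallest Laplacian eigenvalue is always 0. The next one, lambda_2 = 1, measures how hard the graph is to disconnect: larger values mean better connectivity. By the matrix-tree theorem the graph has (1/5) * product of the nonzero eigenvalues = 1 spanning tree.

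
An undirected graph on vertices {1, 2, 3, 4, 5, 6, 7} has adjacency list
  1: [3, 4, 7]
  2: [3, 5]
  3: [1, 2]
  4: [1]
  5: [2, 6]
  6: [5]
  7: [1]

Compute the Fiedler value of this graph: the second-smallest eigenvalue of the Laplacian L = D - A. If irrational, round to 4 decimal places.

Reading degrees in the order [1, 2, 3, 4, 5, 6, 7] gives [3, 2, 2, 1, 2, 1, 1]; set D = diag(3, 2, 2, 1, 2, 1, 1) and form L = D - A. Computing the eigenvalues of L and sorting gives [0, 0.2254, 1, 1, 2.1859, 3.3604, 4.2283]. The Fiedler value lambda_2 = 0.2254 is strictly positive, so the graph is connected. The largest eigenvalue, 4.2283, is at most the vertex count 7.

0.2254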